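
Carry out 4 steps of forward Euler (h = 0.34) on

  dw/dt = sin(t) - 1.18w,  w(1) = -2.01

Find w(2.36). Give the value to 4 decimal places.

0.4303

Euler: w_{n+1} = w_n + h·f(t_n, w_n).
t=1.000000, w=-2.010000: f=3.213271 → w ← -2.010000 + 0.34·3.213271 = -0.917488
t=1.340000, w=-0.917488: f=2.056120 → w ← -0.917488 + 0.34·2.056120 = -0.218407
t=1.680000, w=-0.218407: f=1.251763 → w ← -0.218407 + 0.34·1.251763 = 0.207193
t=2.020000, w=0.207193: f=0.656306 → w ← 0.207193 + 0.34·0.656306 = 0.430337
w(2.36) ≈ 0.4303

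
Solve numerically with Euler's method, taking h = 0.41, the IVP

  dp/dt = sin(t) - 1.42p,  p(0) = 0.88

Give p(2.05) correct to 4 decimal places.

Euler: p_{n+1} = p_n + h·f(t_n, p_n).
t=0.000000, p=0.880000: f=-1.249600 → p ← 0.880000 + 0.41·(-1.249600) = 0.367664
t=0.410000, p=0.367664: f=-0.123474 → p ← 0.367664 + 0.41·(-0.123474) = 0.317040
t=0.820000, p=0.317040: f=0.280949 → p ← 0.317040 + 0.41·0.280949 = 0.432229
t=1.230000, p=0.432229: f=0.328724 → p ← 0.432229 + 0.41·0.328724 = 0.567006
t=1.640000, p=0.567006: f=0.192458 → p ← 0.567006 + 0.41·0.192458 = 0.645914
p(2.05) ≈ 0.6459

0.6459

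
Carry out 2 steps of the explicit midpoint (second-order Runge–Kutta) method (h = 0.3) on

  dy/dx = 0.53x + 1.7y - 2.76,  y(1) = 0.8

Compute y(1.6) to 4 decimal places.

Midpoint: k1 = f(x_n, y_n); k2 = f(x_n + h/2, y_n + (h/2)·k1); y_{n+1} = y_n + h·k2.
x=1.000000, y=0.800000:
  k1 = f(1.000000, 0.800000) = -0.870000
  k2 = f(1.150000, 0.669500) = -1.012350
  y ← 0.800000 + 0.3·(-1.012350) = 0.496295
x=1.300000, y=0.496295:
  k1 = f(1.300000, 0.496295) = -1.227298
  k2 = f(1.450000, 0.312200) = -1.460760
  y ← 0.496295 + 0.3·(-1.460760) = 0.058067
y(1.6) ≈ 0.0581

0.0581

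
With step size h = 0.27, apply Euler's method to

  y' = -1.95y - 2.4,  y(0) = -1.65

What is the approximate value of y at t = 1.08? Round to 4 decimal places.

-1.2518

Euler: y_{n+1} = y_n + h·f(t_n, y_n).
t=0.000000, y=-1.650000: f=0.817500 → y ← -1.650000 + 0.27·0.817500 = -1.429275
t=0.270000, y=-1.429275: f=0.387086 → y ← -1.429275 + 0.27·0.387086 = -1.324762
t=0.540000, y=-1.324762: f=0.183285 → y ← -1.324762 + 0.27·0.183285 = -1.275275
t=0.810000, y=-1.275275: f=0.086786 → y ← -1.275275 + 0.27·0.086786 = -1.251843
y(1.08) ≈ -1.2518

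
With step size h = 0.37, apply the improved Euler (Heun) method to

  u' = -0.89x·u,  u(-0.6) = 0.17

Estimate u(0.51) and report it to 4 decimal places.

0.1767

Heun: k1 = f(x_n, u_n); k2 = f(x_n + h, u_n + h·k1); u_{n+1} = u_n + (h/2)·(k1 + k2).
x=-0.600000, u=0.170000:
  k1 = f(-0.600000, 0.170000) = 0.090780
  k2 = f(-0.230000, 0.203589) = 0.041675
  u ← 0.170000 + (0.37/2)·(0.090780 + 0.041675) = 0.194504
x=-0.230000, u=0.194504:
  k1 = f(-0.230000, 0.194504) = 0.039815
  k2 = f(0.140000, 0.209236) = -0.026071
  u ← 0.194504 + (0.37/2)·(0.039815 + (-0.026071)) = 0.197047
x=0.140000, u=0.197047:
  k1 = f(0.140000, 0.197047) = -0.024552
  k2 = f(0.510000, 0.187963) = -0.085316
  u ← 0.197047 + (0.37/2)·(-0.024552 + (-0.085316)) = 0.176721
u(0.51) ≈ 0.1767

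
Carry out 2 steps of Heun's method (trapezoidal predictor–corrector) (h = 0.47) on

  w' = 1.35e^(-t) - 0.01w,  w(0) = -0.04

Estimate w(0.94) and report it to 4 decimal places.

Heun: k1 = f(t_n, w_n); k2 = f(t_n + h, w_n + h·k1); w_{n+1} = w_n + (h/2)·(k1 + k2).
t=0.000000, w=-0.040000:
  k1 = f(0.000000, -0.040000) = 1.350400
  k2 = f(0.470000, 0.594688) = 0.837806
  w ← -0.040000 + (0.47/2)·(1.350400 + 0.837806) = 0.474228
t=0.470000, w=0.474228:
  k1 = f(0.470000, 0.474228) = 0.839011
  k2 = f(0.940000, 0.868564) = 0.518662
  w ← 0.474228 + (0.47/2)·(0.839011 + 0.518662) = 0.793282
w(0.94) ≈ 0.7933

0.7933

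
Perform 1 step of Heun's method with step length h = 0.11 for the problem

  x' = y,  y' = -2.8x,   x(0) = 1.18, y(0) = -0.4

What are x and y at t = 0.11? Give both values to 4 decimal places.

1.1160, -0.7567

Heun on (x,y): k1 = f(t_n, state_n); k2 = f(t_n + h, state_n + h·k1); state_{n+1} = state_n + (h/2)·(k1 + k2).
0.000000: (1.180000, -0.400000)
  k1 = (-0.400000, -3.304000)
  predictor → (1.136000, -0.763440)
  k2 = (-0.763440, -3.180800)
  → (1.116011, -0.756664)
(x(0.11), y(0.11)) ≈ (1.1160, -0.7567)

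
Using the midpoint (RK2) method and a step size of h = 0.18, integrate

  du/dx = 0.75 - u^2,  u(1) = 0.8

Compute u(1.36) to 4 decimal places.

0.8296

Midpoint: k1 = f(x_n, u_n); k2 = f(x_n + h/2, u_n + (h/2)·k1); u_{n+1} = u_n + h·k2.
x=1.000000, u=0.800000:
  k1 = f(1.000000, 0.800000) = 0.110000
  k2 = f(1.090000, 0.809900) = 0.094062
  u ← 0.800000 + 0.18·0.094062 = 0.816931
x=1.180000, u=0.816931:
  k1 = f(1.180000, 0.816931) = 0.082623
  k2 = f(1.270000, 0.824367) = 0.070419
  u ← 0.816931 + 0.18·0.070419 = 0.829607
u(1.36) ≈ 0.8296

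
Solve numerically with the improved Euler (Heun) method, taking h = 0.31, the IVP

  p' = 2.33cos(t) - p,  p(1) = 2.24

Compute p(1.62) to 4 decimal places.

1.4348

Heun: k1 = f(t_n, p_n); k2 = f(t_n + h, p_n + h·k1); p_{n+1} = p_n + (h/2)·(k1 + k2).
t=1.000000, p=2.240000:
  k1 = f(1.000000, 2.240000) = -0.981096
  k2 = f(1.310000, 1.935860) = -1.335070
  p ← 2.240000 + (0.31/2)·(-0.981096 + (-1.335070)) = 1.880994
t=1.310000, p=1.880994:
  k1 = f(1.310000, 1.880994) = -1.280204
  k2 = f(1.620000, 1.484131) = -1.598729
  p ← 1.880994 + (0.31/2)·(-1.280204 + (-1.598729)) = 1.434760
p(1.62) ≈ 1.4348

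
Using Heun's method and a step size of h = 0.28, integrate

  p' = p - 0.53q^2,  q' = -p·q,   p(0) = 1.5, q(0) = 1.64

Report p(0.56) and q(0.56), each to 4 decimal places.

Heun on (p,q): k1 = f(t_n, state_n); k2 = f(t_n + h, state_n + h·k1); state_{n+1} = state_n + (h/2)·(k1 + k2).
0.000000: (1.500000, 1.640000)
  k1 = (0.074512, -2.460000)
  predictor → (1.520863, 0.951200)
  k2 = (1.041329, -1.446645)
  → (1.656218, 1.093070)
0.280000: (1.656218, 1.093070)
  k1 = (1.022973, -1.810361)
  predictor → (1.942650, 0.586168)
  k2 = (1.760546, -1.138720)
  → (2.045910, 0.680198)
(p(0.56), q(0.56)) ≈ (2.0459, 0.6802)

2.0459, 0.6802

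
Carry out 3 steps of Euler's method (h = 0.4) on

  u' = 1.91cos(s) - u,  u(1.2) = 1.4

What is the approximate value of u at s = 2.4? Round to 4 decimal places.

0.0707

Euler: u_{n+1} = u_n + h·f(s_n, u_n).
s=1.200000, u=1.400000: f=-0.707897 → u ← 1.400000 + 0.4·(-0.707897) = 1.116841
s=1.600000, u=1.116841: f=-1.172612 → u ← 1.116841 + 0.4·(-1.172612) = 0.647796
s=2.000000, u=0.647796: f=-1.442637 → u ← 0.647796 + 0.4·(-1.442637) = 0.070742
u(2.4) ≈ 0.0707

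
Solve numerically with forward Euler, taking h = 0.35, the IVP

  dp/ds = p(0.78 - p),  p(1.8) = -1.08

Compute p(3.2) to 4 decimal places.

Euler: p_{n+1} = p_n + h·f(s_n, p_n).
s=1.800000, p=-1.080000: f=-2.008800 → p ← -1.080000 + 0.35·(-2.008800) = -1.783080
s=2.150000, p=-1.783080: f=-4.570177 → p ← -1.783080 + 0.35·(-4.570177) = -3.382642
s=2.500000, p=-3.382642: f=-14.080726 → p ← -3.382642 + 0.35·(-14.080726) = -8.310896
s=2.850000, p=-8.310896: f=-75.553493 → p ← -8.310896 + 0.35·(-75.553493) = -34.754619
p(3.2) ≈ -34.7546

-34.7546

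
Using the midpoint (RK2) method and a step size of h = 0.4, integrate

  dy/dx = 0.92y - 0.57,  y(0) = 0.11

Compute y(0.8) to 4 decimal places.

-0.4308

Midpoint: k1 = f(x_n, y_n); k2 = f(x_n + h/2, y_n + (h/2)·k1); y_{n+1} = y_n + h·k2.
x=0.000000, y=0.110000:
  k1 = f(0.000000, 0.110000) = -0.468800
  k2 = f(0.200000, 0.016240) = -0.555059
  y ← 0.110000 + 0.4·(-0.555059) = -0.112024
x=0.400000, y=-0.112024:
  k1 = f(0.400000, -0.112024) = -0.673062
  k2 = f(0.600000, -0.246636) = -0.796905
  y ← -0.112024 + 0.4·(-0.796905) = -0.430786
y(0.8) ≈ -0.4308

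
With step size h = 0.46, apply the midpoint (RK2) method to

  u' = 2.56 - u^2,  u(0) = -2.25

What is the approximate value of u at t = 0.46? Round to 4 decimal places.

-4.7450

Midpoint: k1 = f(t_n, u_n); k2 = f(t_n + h/2, u_n + (h/2)·k1); u_{n+1} = u_n + h·k2.
t=0.000000, u=-2.250000:
  k1 = f(0.000000, -2.250000) = -2.502500
  k2 = f(0.230000, -2.825575) = -5.423874
  u ← -2.250000 + 0.46·(-5.423874) = -4.744982
u(0.46) ≈ -4.7450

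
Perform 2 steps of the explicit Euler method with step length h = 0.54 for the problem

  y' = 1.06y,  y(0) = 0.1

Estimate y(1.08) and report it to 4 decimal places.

Euler: y_{n+1} = y_n + h·f(t_n, y_n).
t=0.000000, y=0.100000: f=0.106000 → y ← 0.100000 + 0.54·0.106000 = 0.157240
t=0.540000, y=0.157240: f=0.166674 → y ← 0.157240 + 0.54·0.166674 = 0.247244
y(1.08) ≈ 0.2472

0.2472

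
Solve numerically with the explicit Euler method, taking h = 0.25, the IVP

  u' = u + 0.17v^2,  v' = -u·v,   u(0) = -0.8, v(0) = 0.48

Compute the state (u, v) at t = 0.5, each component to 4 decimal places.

-1.2237, 0.7186

Euler on (u,v): u_{n+1} = u_n + h·u', v_{n+1} = v_n + h·v'.
0.000000: (-0.800000, 0.480000); f=(-0.760832, 0.384000) → (-0.990208, 0.576000)
0.250000: (-0.990208, 0.576000); f=(-0.933806, 0.570360) → (-1.223660, 0.718590)
(u(0.5), v(0.5)) ≈ (-1.2237, 0.7186)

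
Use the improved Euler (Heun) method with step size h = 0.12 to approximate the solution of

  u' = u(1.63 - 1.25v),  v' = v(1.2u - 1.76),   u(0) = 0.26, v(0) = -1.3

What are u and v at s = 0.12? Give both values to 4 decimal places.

0.3753, -1.1016

Heun on (u,v): k1 = f(s_n, state_n); k2 = f(s_n + h, state_n + h·k1); state_{n+1} = state_n + (h/2)·(k1 + k2).
0.000000: (0.260000, -1.300000)
  k1 = (0.846300, 1.882400)
  predictor → (0.361556, -1.074112)
  k2 = (1.074776, 1.424415)
  → (0.375265, -1.101591)
(u(0.12), v(0.12)) ≈ (0.3753, -1.1016)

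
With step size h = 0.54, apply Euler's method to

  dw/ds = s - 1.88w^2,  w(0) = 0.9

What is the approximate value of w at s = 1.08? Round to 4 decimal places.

Euler: w_{n+1} = w_n + h·f(s_n, w_n).
s=0.000000, w=0.900000: f=-1.522800 → w ← 0.900000 + 0.54·(-1.522800) = 0.077688
s=0.540000, w=0.077688: f=0.528653 → w ← 0.077688 + 0.54·0.528653 = 0.363161
w(1.08) ≈ 0.3632

0.3632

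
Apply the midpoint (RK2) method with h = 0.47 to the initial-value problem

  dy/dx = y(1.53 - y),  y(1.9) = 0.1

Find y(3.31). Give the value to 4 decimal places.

0.5592

Midpoint: k1 = f(x_n, y_n); k2 = f(x_n + h/2, y_n + (h/2)·k1); y_{n+1} = y_n + h·k2.
x=1.900000, y=0.100000:
  k1 = f(1.900000, 0.100000) = 0.143000
  k2 = f(2.135000, 0.133605) = 0.186565
  y ← 0.100000 + 0.47·0.186565 = 0.187686
x=2.370000, y=0.187686:
  k1 = f(2.370000, 0.187686) = 0.251933
  k2 = f(2.605000, 0.246890) = 0.316787
  y ← 0.187686 + 0.47·0.316787 = 0.336576
x=2.840000, y=0.336576:
  k1 = f(2.840000, 0.336576) = 0.401678
  k2 = f(3.075000, 0.430970) = 0.473649
  y ← 0.336576 + 0.47·0.473649 = 0.559191
y(3.31) ≈ 0.5592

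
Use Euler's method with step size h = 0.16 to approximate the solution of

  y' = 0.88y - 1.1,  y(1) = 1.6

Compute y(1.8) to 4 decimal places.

Euler: y_{n+1} = y_n + h·f(s_n, y_n).
s=1.000000, y=1.600000: f=0.308000 → y ← 1.600000 + 0.16·0.308000 = 1.649280
s=1.160000, y=1.649280: f=0.351366 → y ← 1.649280 + 0.16·0.351366 = 1.705499
s=1.320000, y=1.705499: f=0.400839 → y ← 1.705499 + 0.16·0.400839 = 1.769633
s=1.480000, y=1.769633: f=0.457277 → y ← 1.769633 + 0.16·0.457277 = 1.842797
s=1.640000, y=1.842797: f=0.521661 → y ← 1.842797 + 0.16·0.521661 = 1.926263
y(1.8) ≈ 1.9263

1.9263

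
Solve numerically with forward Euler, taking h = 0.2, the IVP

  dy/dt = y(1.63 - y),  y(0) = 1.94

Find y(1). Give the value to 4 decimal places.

Euler: y_{n+1} = y_n + h·f(t_n, y_n).
t=0.000000, y=1.940000: f=-0.601400 → y ← 1.940000 + 0.2·(-0.601400) = 1.819720
t=0.200000, y=1.819720: f=-0.345237 → y ← 1.819720 + 0.2·(-0.345237) = 1.750673
t=0.400000, y=1.750673: f=-0.211258 → y ← 1.750673 + 0.2·(-0.211258) = 1.708421
t=0.600000, y=1.708421: f=-0.133976 → y ← 1.708421 + 0.2·(-0.133976) = 1.681626
t=0.800000, y=1.681626: f=-0.086815 → y ← 1.681626 + 0.2·(-0.086815) = 1.664263
y(1) ≈ 1.6643

1.6643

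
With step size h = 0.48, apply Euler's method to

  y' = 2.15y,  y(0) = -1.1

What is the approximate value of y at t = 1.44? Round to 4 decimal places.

-9.2292

Euler: y_{n+1} = y_n + h·f(t_n, y_n).
t=0.000000, y=-1.100000: f=-2.365000 → y ← -1.100000 + 0.48·(-2.365000) = -2.235200
t=0.480000, y=-2.235200: f=-4.805680 → y ← -2.235200 + 0.48·(-4.805680) = -4.541926
t=0.960000, y=-4.541926: f=-9.765142 → y ← -4.541926 + 0.48·(-9.765142) = -9.229194
y(1.44) ≈ -9.2292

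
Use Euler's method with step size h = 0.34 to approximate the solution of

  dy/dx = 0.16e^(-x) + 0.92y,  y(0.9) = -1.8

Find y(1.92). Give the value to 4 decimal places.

Euler: y_{n+1} = y_n + h·f(x_n, y_n).
x=0.900000, y=-1.800000: f=-1.590949 → y ← -1.800000 + 0.34·(-1.590949) = -2.340923
x=1.240000, y=-2.340923: f=-2.107347 → y ← -2.340923 + 0.34·(-2.107347) = -3.057421
x=1.580000, y=-3.057421: f=-2.779871 → y ← -3.057421 + 0.34·(-2.779871) = -4.002577
y(1.92) ≈ -4.0026

-4.0026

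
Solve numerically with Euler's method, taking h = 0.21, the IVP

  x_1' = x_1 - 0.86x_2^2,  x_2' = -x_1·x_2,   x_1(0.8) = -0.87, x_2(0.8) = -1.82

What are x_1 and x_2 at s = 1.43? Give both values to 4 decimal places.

Euler on (x_1,x_2): x_1_{n+1} = x_1_n + h·x_1', x_2_{n+1} = x_2_n + h·x_2'.
0.800000: (-0.870000, -1.820000); f=(-3.718664, -1.583400) → (-1.650919, -2.152514)
1.010000: (-1.650919, -2.152514); f=(-5.635572, -3.553627) → (-2.834389, -2.898776)
1.220000: (-2.834389, -2.898776); f=(-10.060884, -8.216259) → (-4.947175, -4.624190)
(x_1(1.43), x_2(1.43)) ≈ (-4.9472, -4.6242)

-4.9472, -4.6242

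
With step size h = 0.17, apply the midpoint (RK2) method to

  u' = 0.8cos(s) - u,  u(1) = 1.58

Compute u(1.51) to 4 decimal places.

Midpoint: k1 = f(s_n, u_n); k2 = f(s_n + h/2, u_n + (h/2)·k1); u_{n+1} = u_n + h·k2.
s=1.000000, u=1.580000:
  k1 = f(1.000000, 1.580000) = -1.147758
  k2 = f(1.085000, 1.482441) = -1.108910
  u ← 1.580000 + 0.17·(-1.108910) = 1.391485
s=1.170000, u=1.391485:
  k1 = f(1.170000, 1.391485) = -1.079364
  k2 = f(1.255000, 1.299739) = -1.051280
  u ← 1.391485 + 0.17·(-1.051280) = 1.212768
s=1.340000, u=1.212768:
  k1 = f(1.340000, 1.212768) = -1.029765
  k2 = f(1.425000, 1.125237) = -1.009013
  u ← 1.212768 + 0.17·(-1.009013) = 1.041235
u(1.51) ≈ 1.0412

1.0412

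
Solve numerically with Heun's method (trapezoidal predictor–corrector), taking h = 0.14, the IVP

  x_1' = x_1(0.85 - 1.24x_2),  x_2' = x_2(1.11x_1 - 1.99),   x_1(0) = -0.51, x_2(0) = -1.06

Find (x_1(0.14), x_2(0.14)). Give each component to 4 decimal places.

-0.6661, -0.7404

Heun on (x_1,x_2): k1 = f(t_n, state_n); k2 = f(t_n + h, state_n + h·k1); state_{n+1} = state_n + (h/2)·(k1 + k2).
0.000000: (-0.510000, -1.060000)
  k1 = (-1.103844, 2.709466)
  predictor → (-0.664538, -0.680675)
  k2 = (-1.125752, 1.856634)
  → (-0.666072, -0.740373)
(x_1(0.14), x_2(0.14)) ≈ (-0.6661, -0.7404)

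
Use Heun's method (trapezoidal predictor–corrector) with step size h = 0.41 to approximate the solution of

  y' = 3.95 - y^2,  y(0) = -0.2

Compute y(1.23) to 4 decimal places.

Heun: k1 = f(x_n, y_n); k2 = f(x_n + h, y_n + h·k1); y_{n+1} = y_n + (h/2)·(k1 + k2).
x=0.000000, y=-0.200000:
  k1 = f(0.000000, -0.200000) = 3.910000
  k2 = f(0.410000, 1.403100) = 1.981310
  y ← -0.200000 + (0.41/2)·(3.910000 + 1.981310) = 1.007719
x=0.410000, y=1.007719:
  k1 = f(0.410000, 1.007719) = 2.934503
  k2 = f(0.820000, 2.210865) = -0.937924
  y ← 1.007719 + (0.41/2)·(2.934503 + (-0.937924)) = 1.417017
x=0.820000, y=1.417017:
  k1 = f(0.820000, 1.417017) = 1.942062
  k2 = f(1.230000, 2.213263) = -0.948532
  y ← 1.417017 + (0.41/2)·(1.942062 + (-0.948532)) = 1.620691
y(1.23) ≈ 1.6207

1.6207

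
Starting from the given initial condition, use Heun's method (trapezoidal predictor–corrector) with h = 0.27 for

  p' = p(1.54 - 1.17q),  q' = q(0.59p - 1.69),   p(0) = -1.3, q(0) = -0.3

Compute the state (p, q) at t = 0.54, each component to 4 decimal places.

-3.2033, -0.0819

Heun on (p,q): k1 = f(t_n, state_n); k2 = f(t_n + h, state_n + h·k1); state_{n+1} = state_n + (h/2)·(k1 + k2).
0.000000: (-1.300000, -0.300000)
  k1 = (-2.458300, 0.737100)
  predictor → (-1.963741, -0.100983)
  k2 = (-3.256177, 0.287661)
  → (-2.071454, -0.161657)
0.270000: (-2.071454, -0.161657)
  k1 = (-3.581833, 0.470772)
  predictor → (-3.038549, -0.034549)
  k2 = (-4.802191, 0.120325)
  → (-3.203298, -0.081859)
(p(0.54), q(0.54)) ≈ (-3.2033, -0.0819)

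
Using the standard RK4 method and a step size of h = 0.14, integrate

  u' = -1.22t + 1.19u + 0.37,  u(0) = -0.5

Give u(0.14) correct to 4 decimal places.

-0.5469

RK4: k1 = f(t_n, u_n); k2 = f(t_n + h/2, u_n + (h/2)·k1); k3 = f(t_n + h/2, u_n + (h/2)·k2); k4 = f(t_n + h, u_n + h·k3); u_{n+1} = u_n + (h/6)·(k1 + 2k2 + 2k3 + k4).
t=0.000000, u=-0.500000:
  k1 = f(0.000000, -0.500000) = -0.225000
  k2 = f(0.070000, -0.515750) = -0.329143
  k3 = f(0.070000, -0.523040) = -0.337818
  k4 = f(0.140000, -0.547294) = -0.452080
  u ← -0.500000 + (0.14/6)·(k1 + 2k2 + 2k3 + k4) = -0.546923
u(0.14) ≈ -0.5469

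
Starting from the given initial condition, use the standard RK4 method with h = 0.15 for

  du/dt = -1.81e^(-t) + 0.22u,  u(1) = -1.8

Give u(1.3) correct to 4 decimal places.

RK4: k1 = f(t_n, u_n); k2 = f(t_n + h/2, u_n + (h/2)·k1); k3 = f(t_n + h/2, u_n + (h/2)·k2); k4 = f(t_n + h, u_n + h·k3); u_{n+1} = u_n + (h/6)·(k1 + 2k2 + 2k3 + k4).
t=1.000000, u=-1.800000:
  k1 = f(1.000000, -1.800000) = -1.061862
  k2 = f(1.075000, -1.879640) = -1.031270
  k3 = f(1.075000, -1.877345) = -1.030765
  k4 = f(1.150000, -1.954615) = -1.003128
  u ← -1.800000 + (0.15/6)·(k1 + 2k2 + 2k3 + k4) = -1.954726
t=1.150000, u=-1.954726:
  k1 = f(1.150000, -1.954726) = -1.003152
  k2 = f(1.225000, -2.029963) = -0.978293
  k3 = f(1.225000, -2.028098) = -0.977883
  k4 = f(1.300000, -2.101409) = -0.955593
  u ← -1.954726 + (0.15/6)·(k1 + 2k2 + 2k3 + k4) = -2.101504
u(1.3) ≈ -2.1015

-2.1015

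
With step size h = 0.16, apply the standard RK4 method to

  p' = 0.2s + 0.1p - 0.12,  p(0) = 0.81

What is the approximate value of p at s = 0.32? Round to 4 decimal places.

0.8077

RK4: k1 = f(s_n, p_n); k2 = f(s_n + h/2, p_n + (h/2)·k1); k3 = f(s_n + h/2, p_n + (h/2)·k2); k4 = f(s_n + h, p_n + h·k3); p_{n+1} = p_n + (h/6)·(k1 + 2k2 + 2k3 + k4).
s=0.000000, p=0.810000:
  k1 = f(0.000000, 0.810000) = -0.039000
  k2 = f(0.080000, 0.806880) = -0.023312
  k3 = f(0.080000, 0.808135) = -0.023186
  k4 = f(0.160000, 0.806290) = -0.007371
  p ← 0.810000 + (0.16/6)·(k1 + 2k2 + 2k3 + k4) = 0.806284
s=0.160000, p=0.806284:
  k1 = f(0.160000, 0.806284) = -0.007372
  k2 = f(0.240000, 0.805694) = 0.008569
  k3 = f(0.240000, 0.806969) = 0.008697
  k4 = f(0.320000, 0.807675) = 0.024768
  p ← 0.806284 + (0.16/6)·(k1 + 2k2 + 2k3 + k4) = 0.807668
p(0.32) ≈ 0.8077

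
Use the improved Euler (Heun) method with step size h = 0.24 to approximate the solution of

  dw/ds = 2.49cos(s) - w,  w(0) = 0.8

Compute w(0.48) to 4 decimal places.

1.3914

Heun: k1 = f(s_n, w_n); k2 = f(s_n + h, w_n + h·k1); w_{n+1} = w_n + (h/2)·(k1 + k2).
s=0.000000, w=0.800000:
  k1 = f(0.000000, 0.800000) = 1.690000
  k2 = f(0.240000, 1.205600) = 1.213032
  w ← 0.800000 + (0.24/2)·(1.690000 + 1.213032) = 1.148364
s=0.240000, w=1.148364:
  k1 = f(0.240000, 1.148364) = 1.270268
  k2 = f(0.480000, 1.453228) = 0.755389
  w ← 1.148364 + (0.24/2)·(1.270268 + 0.755389) = 1.391443
w(0.48) ≈ 1.3914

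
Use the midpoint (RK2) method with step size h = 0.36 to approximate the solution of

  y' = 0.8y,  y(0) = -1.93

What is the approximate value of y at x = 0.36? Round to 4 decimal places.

Midpoint: k1 = f(x_n, y_n); k2 = f(x_n + h/2, y_n + (h/2)·k1); y_{n+1} = y_n + h·k2.
x=0.000000, y=-1.930000:
  k1 = f(0.000000, -1.930000) = -1.544000
  k2 = f(0.180000, -2.207920) = -1.766336
  y ← -1.930000 + 0.36·(-1.766336) = -2.565881
y(0.36) ≈ -2.5659

-2.5659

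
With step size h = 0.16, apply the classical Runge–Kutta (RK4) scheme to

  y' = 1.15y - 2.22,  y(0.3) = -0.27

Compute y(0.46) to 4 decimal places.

RK4: k1 = f(s_n, y_n); k2 = f(s_n + h/2, y_n + (h/2)·k1); k3 = f(s_n + h/2, y_n + (h/2)·k2); k4 = f(s_n + h, y_n + h·k3); y_{n+1} = y_n + (h/6)·(k1 + 2k2 + 2k3 + k4).
s=0.300000, y=-0.270000:
  k1 = f(0.300000, -0.270000) = -2.530500
  k2 = f(0.380000, -0.472440) = -2.763306
  k3 = f(0.380000, -0.491064) = -2.784724
  k4 = f(0.460000, -0.715556) = -3.042889
  y ← -0.270000 + (0.16/6)·(k1 + 2k2 + 2k3 + k4) = -0.714519
y(0.46) ≈ -0.7145

-0.7145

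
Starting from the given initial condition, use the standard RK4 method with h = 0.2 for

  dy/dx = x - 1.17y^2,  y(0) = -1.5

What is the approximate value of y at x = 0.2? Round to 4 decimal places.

-2.2818

RK4: k1 = f(x_n, y_n); k2 = f(x_n + h/2, y_n + (h/2)·k1); k3 = f(x_n + h/2, y_n + (h/2)·k2); k4 = f(x_n + h, y_n + h·k3); y_{n+1} = y_n + (h/6)·(k1 + 2k2 + 2k3 + k4).
x=0.000000, y=-1.500000:
  k1 = f(0.000000, -1.500000) = -2.632500
  k2 = f(0.100000, -1.763250) = -3.537589
  k3 = f(0.100000, -1.853759) = -3.920614
  k4 = f(0.200000, -2.284123) = -5.904144
  y ← -1.500000 + (0.2/6)·(k1 + 2k2 + 2k3 + k4) = -2.281768
y(0.2) ≈ -2.2818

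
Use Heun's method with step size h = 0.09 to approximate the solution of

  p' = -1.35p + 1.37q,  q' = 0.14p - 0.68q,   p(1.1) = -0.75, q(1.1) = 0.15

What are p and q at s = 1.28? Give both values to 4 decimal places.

Heun on (p,q): k1 = f(s_n, state_n); k2 = f(s_n + h, state_n + h·k1); state_{n+1} = state_n + (h/2)·(k1 + k2).
1.100000: (-0.750000, 0.150000)
  k1 = (1.218000, -0.207000)
  predictor → (-0.640380, 0.131370)
  k2 = (1.044490, -0.178985)
  → (-0.648188, 0.132631)
1.190000: (-0.648188, 0.132631)
  k1 = (1.056758, -0.180935)
  predictor → (-0.553080, 0.116347)
  k2 = (0.906052, -0.156547)
  → (-0.559861, 0.117444)
(p(1.28), q(1.28)) ≈ (-0.5599, 0.1174)

-0.5599, 0.1174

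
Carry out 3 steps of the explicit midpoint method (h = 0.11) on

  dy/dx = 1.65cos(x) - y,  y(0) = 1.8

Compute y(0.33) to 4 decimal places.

1.7490

Midpoint: k1 = f(x_n, y_n); k2 = f(x_n + h/2, y_n + (h/2)·k1); y_{n+1} = y_n + h·k2.
x=0.000000, y=1.800000:
  k1 = f(0.000000, 1.800000) = -0.150000
  k2 = f(0.055000, 1.791750) = -0.144245
  y ← 1.800000 + 0.11·(-0.144245) = 1.784133
x=0.110000, y=1.784133:
  k1 = f(0.110000, 1.784133) = -0.144105
  k2 = f(0.165000, 1.776207) = -0.148617
  y ← 1.784133 + 0.11·(-0.148617) = 1.767785
x=0.220000, y=1.767785:
  k1 = f(0.220000, 1.767785) = -0.157554
  k2 = f(0.275000, 1.759120) = -0.171118
  y ← 1.767785 + 0.11·(-0.171118) = 1.748962
y(0.33) ≈ 1.7490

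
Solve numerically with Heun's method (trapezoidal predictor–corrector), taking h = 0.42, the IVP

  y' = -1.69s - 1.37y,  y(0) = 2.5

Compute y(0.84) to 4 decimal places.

Heun: k1 = f(s_n, y_n); k2 = f(s_n + h, y_n + h·k1); y_{n+1} = y_n + (h/2)·(k1 + k2).
s=0.000000, y=2.500000:
  k1 = f(0.000000, 2.500000) = -3.425000
  k2 = f(0.420000, 1.061500) = -2.164055
  y ← 2.500000 + (0.42/2)·(-3.425000 + (-2.164055)) = 1.326298
s=0.420000, y=1.326298:
  k1 = f(0.420000, 1.326298) = -2.526829
  k2 = f(0.840000, 0.265030) = -1.782692
  y ← 1.326298 + (0.42/2)·(-2.526829 + (-1.782692)) = 0.421299
y(0.84) ≈ 0.4213

0.4213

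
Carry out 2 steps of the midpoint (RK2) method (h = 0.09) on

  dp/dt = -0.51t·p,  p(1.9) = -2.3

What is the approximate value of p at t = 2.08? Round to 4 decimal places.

Midpoint: k1 = f(t_n, p_n); k2 = f(t_n + h/2, p_n + (h/2)·k1); p_{n+1} = p_n + h·k2.
t=1.900000, p=-2.300000:
  k1 = f(1.900000, -2.300000) = 2.228700
  k2 = f(1.945000, -2.199708) = 2.182001
  p ← -2.300000 + 0.09·2.182001 = -2.103620
t=1.990000, p=-2.103620:
  k1 = f(1.990000, -2.103620) = 2.134964
  k2 = f(2.035000, -2.007547) = 2.083532
  p ← -2.103620 + 0.09·2.083532 = -1.916102
p(2.08) ≈ -1.9161

-1.9161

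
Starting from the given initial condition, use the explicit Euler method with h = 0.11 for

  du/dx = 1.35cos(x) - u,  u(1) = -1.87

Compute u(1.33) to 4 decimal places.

Euler: u_{n+1} = u_n + h·f(x_n, u_n).
x=1.000000, u=-1.870000: f=2.599408 → u ← -1.870000 + 0.11·2.599408 = -1.584065
x=1.110000, u=-1.584065: f=2.184358 → u ← -1.584065 + 0.11·2.184358 = -1.343786
x=1.220000, u=-1.343786: f=1.807707 → u ← -1.343786 + 0.11·1.807707 = -1.144938
u(1.33) ≈ -1.1449

-1.1449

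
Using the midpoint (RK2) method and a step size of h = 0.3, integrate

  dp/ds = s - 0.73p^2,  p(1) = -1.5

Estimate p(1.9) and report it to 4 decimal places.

Midpoint: k1 = f(s_n, p_n); k2 = f(s_n + h/2, p_n + (h/2)·k1); p_{n+1} = p_n + h·k2.
s=1.000000, p=-1.500000:
  k1 = f(1.000000, -1.500000) = -0.642500
  k2 = f(1.150000, -1.596375) = -0.710342
  p ← -1.500000 + 0.3·(-0.710342) = -1.713102
s=1.300000, p=-1.713102:
  k1 = f(1.300000, -1.713102) = -0.842346
  k2 = f(1.450000, -1.839454) = -1.020022
  p ← -1.713102 + 0.3·(-1.020022) = -2.019109
s=1.600000, p=-2.019109:
  k1 = f(1.600000, -2.019109) = -1.376065
  k2 = f(1.750000, -2.225519) = -1.865642
  p ← -2.019109 + 0.3·(-1.865642) = -2.578802
p(1.9) ≈ -2.5788

-2.5788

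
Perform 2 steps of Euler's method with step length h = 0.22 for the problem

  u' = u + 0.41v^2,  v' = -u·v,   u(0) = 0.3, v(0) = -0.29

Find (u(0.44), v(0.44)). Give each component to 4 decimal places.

0.4624, -0.2486

Euler on (u,v): u_{n+1} = u_n + h·u', v_{n+1} = v_n + h·v'.
0.000000: (0.300000, -0.290000); f=(0.334481, 0.087000) → (0.373586, -0.270860)
0.220000: (0.373586, -0.270860); f=(0.403666, 0.101189) → (0.462392, -0.248598)
(u(0.44), v(0.44)) ≈ (0.4624, -0.2486)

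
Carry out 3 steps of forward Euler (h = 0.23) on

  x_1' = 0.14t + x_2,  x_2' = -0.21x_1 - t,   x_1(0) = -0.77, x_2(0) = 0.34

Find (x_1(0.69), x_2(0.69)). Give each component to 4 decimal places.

-0.5006, 0.2808

Euler on (x_1,x_2): x_1_{n+1} = x_1_n + h·x_1', x_2_{n+1} = x_2_n + h·x_2'.
0.000000: (-0.770000, 0.340000); f=(0.340000, 0.161700) → (-0.691800, 0.377191)
0.230000: (-0.691800, 0.377191); f=(0.409391, -0.084722) → (-0.597640, 0.357705)
0.460000: (-0.597640, 0.357705); f=(0.422105, -0.334496) → (-0.500556, 0.280771)
(x_1(0.69), x_2(0.69)) ≈ (-0.5006, 0.2808)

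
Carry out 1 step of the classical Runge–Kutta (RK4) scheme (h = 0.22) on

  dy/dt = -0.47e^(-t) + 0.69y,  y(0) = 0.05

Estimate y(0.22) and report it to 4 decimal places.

RK4: k1 = f(t_n, y_n); k2 = f(t_n + h/2, y_n + (h/2)·k1); k3 = f(t_n + h/2, y_n + (h/2)·k2); k4 = f(t_n + h, y_n + h·k3); y_{n+1} = y_n + (h/6)·(k1 + 2k2 + 2k3 + k4).
t=0.000000, y=0.050000:
  k1 = f(0.000000, 0.050000) = -0.435500
  k2 = f(0.110000, 0.002095) = -0.419596
  k3 = f(0.110000, 0.003844) = -0.418389
  k4 = f(0.220000, -0.042046) = -0.406195
  y ← 0.050000 + (0.22/6)·(k1 + 2k2 + 2k3 + k4) = -0.042314
y(0.22) ≈ -0.0423

-0.0423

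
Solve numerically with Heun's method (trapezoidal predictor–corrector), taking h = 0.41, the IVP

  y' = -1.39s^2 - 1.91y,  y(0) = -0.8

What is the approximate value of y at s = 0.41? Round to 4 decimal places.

Heun: k1 = f(s_n, y_n); k2 = f(s_n + h, y_n + h·k1); y_{n+1} = y_n + (h/2)·(k1 + k2).
s=0.000000, y=-0.800000:
  k1 = f(0.000000, -0.800000) = 1.528000
  k2 = f(0.410000, -0.173520) = 0.097764
  y ← -0.800000 + (0.41/2)·(1.528000 + 0.097764) = -0.466718
y(0.41) ≈ -0.4667

-0.4667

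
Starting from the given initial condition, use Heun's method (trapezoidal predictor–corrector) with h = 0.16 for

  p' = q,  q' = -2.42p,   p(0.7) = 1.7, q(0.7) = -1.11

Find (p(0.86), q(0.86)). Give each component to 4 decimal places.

Heun on (p,q): k1 = f(t_n, state_n); k2 = f(t_n + h, state_n + h·k1); state_{n+1} = state_n + (h/2)·(k1 + k2).
0.700000: (1.700000, -1.110000)
  k1 = (-1.110000, -4.114000)
  predictor → (1.522400, -1.768240)
  k2 = (-1.768240, -3.684208)
  → (1.469741, -1.733857)
(p(0.86), q(0.86)) ≈ (1.4697, -1.7339)

1.4697, -1.7339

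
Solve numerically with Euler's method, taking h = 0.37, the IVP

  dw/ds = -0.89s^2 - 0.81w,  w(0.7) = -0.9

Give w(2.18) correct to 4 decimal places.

-2.0138

Euler: w_{n+1} = w_n + h·f(s_n, w_n).
s=0.700000, w=-0.900000: f=0.292900 → w ← -0.900000 + 0.37·0.292900 = -0.791627
s=1.070000, w=-0.791627: f=-0.377743 → w ← -0.791627 + 0.37·(-0.377743) = -0.931392
s=1.440000, w=-0.931392: f=-1.091077 → w ← -0.931392 + 0.37·(-1.091077) = -1.335090
s=1.810000, w=-1.335090: f=-1.834306 → w ← -1.335090 + 0.37·(-1.834306) = -2.013783
w(2.18) ≈ -2.0138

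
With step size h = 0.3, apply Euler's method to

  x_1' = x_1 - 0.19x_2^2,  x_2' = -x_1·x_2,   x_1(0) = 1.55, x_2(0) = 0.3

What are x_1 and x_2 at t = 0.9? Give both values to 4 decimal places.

Euler on (x_1,x_2): x_1_{n+1} = x_1_n + h·x_1', x_2_{n+1} = x_2_n + h·x_2'.
0.000000: (1.550000, 0.300000); f=(1.532900, -0.465000) → (2.009870, 0.160500)
0.300000: (2.009870, 0.160500); f=(2.004976, -0.322584) → (2.611363, 0.063725)
0.600000: (2.611363, 0.063725); f=(2.610591, -0.166408) → (3.394540, 0.013802)
(x_1(0.9), x_2(0.9)) ≈ (3.3945, 0.0138)

3.3945, 0.0138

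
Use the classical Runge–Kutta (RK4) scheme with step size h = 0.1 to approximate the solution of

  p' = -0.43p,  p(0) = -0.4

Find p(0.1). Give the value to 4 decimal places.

-0.3832

RK4: k1 = f(x_n, p_n); k2 = f(x_n + h/2, p_n + (h/2)·k1); k3 = f(x_n + h/2, p_n + (h/2)·k2); k4 = f(x_n + h, p_n + h·k3); p_{n+1} = p_n + (h/6)·(k1 + 2k2 + 2k3 + k4).
x=0.000000, p=-0.400000:
  k1 = f(0.000000, -0.400000) = 0.172000
  k2 = f(0.050000, -0.391400) = 0.168302
  k3 = f(0.050000, -0.391585) = 0.168382
  k4 = f(0.100000, -0.383162) = 0.164760
  p ← -0.400000 + (0.1/6)·(k1 + 2k2 + 2k3 + k4) = -0.383165
p(0.1) ≈ -0.3832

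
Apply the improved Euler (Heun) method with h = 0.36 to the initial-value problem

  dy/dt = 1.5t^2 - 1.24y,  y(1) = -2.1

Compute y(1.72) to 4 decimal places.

0.6030

Heun: k1 = f(t_n, y_n); k2 = f(t_n + h, y_n + h·k1); y_{n+1} = y_n + (h/2)·(k1 + k2).
t=1.000000, y=-2.100000:
  k1 = f(1.000000, -2.100000) = 4.104000
  k2 = f(1.360000, -0.622560) = 3.546374
  y ← -2.100000 + (0.36/2)·(4.104000 + 3.546374) = -0.722933
t=1.360000, y=-0.722933:
  k1 = f(1.360000, -0.722933) = 3.670836
  k2 = f(1.720000, 0.598569) = 3.695375
  y ← -0.722933 + (0.36/2)·(3.670836 + 3.695375) = 0.602985
y(1.72) ≈ 0.6030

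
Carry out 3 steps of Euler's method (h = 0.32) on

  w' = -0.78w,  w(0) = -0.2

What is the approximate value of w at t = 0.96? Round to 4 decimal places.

-0.0845

Euler: w_{n+1} = w_n + h·f(t_n, w_n).
t=0.000000, w=-0.200000: f=0.156000 → w ← -0.200000 + 0.32·0.156000 = -0.150080
t=0.320000, w=-0.150080: f=0.117062 → w ← -0.150080 + 0.32·0.117062 = -0.112620
t=0.640000, w=-0.112620: f=0.087844 → w ← -0.112620 + 0.32·0.087844 = -0.084510
w(0.96) ≈ -0.0845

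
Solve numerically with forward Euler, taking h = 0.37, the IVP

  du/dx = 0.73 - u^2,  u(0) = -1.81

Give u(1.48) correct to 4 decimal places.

-102.2091

Euler: u_{n+1} = u_n + h·f(x_n, u_n).
x=0.000000, u=-1.810000: f=-2.546100 → u ← -1.810000 + 0.37·(-2.546100) = -2.752057
x=0.370000, u=-2.752057: f=-6.843818 → u ← -2.752057 + 0.37·(-6.843818) = -5.284270
x=0.740000, u=-5.284270: f=-27.193505 → u ← -5.284270 + 0.37·(-27.193505) = -15.345866
x=1.110000, u=-15.345866: f=-234.765613 → u ← -15.345866 + 0.37·(-234.765613) = -102.209143
u(1.48) ≈ -102.2091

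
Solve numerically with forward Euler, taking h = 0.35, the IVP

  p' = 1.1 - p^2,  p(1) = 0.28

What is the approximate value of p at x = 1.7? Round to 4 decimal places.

Euler: p_{n+1} = p_n + h·f(x_n, p_n).
x=1.000000, p=0.280000: f=1.021600 → p ← 0.280000 + 0.35·1.021600 = 0.637560
x=1.350000, p=0.637560: f=0.693517 → p ← 0.637560 + 0.35·0.693517 = 0.880291
p(1.7) ≈ 0.8803

0.8803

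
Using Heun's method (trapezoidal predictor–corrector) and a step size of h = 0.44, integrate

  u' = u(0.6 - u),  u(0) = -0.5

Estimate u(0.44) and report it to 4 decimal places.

Heun: k1 = f(x_n, u_n); k2 = f(x_n + h, u_n + h·k1); u_{n+1} = u_n + (h/2)·(k1 + k2).
x=0.000000, u=-0.500000:
  k1 = f(0.000000, -0.500000) = -0.550000
  k2 = f(0.440000, -0.742000) = -0.995764
  u ← -0.500000 + (0.44/2)·(-0.550000 + (-0.995764)) = -0.840068
u(0.44) ≈ -0.8401

-0.8401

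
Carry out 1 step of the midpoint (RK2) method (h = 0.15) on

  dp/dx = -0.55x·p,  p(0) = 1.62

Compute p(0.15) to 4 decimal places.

1.6100

Midpoint: k1 = f(x_n, p_n); k2 = f(x_n + h/2, p_n + (h/2)·k1); p_{n+1} = p_n + h·k2.
x=0.000000, p=1.620000:
  k1 = f(0.000000, 1.620000) = 0.000000
  k2 = f(0.075000, 1.620000) = -0.066825
  p ← 1.620000 + 0.15·(-0.066825) = 1.609976
p(0.15) ≈ 1.6100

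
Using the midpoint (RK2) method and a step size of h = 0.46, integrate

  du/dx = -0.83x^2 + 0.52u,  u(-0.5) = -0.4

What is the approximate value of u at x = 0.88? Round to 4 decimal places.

Midpoint: k1 = f(x_n, u_n); k2 = f(x_n + h/2, u_n + (h/2)·k1); u_{n+1} = u_n + h·k2.
x=-0.500000, u=-0.400000:
  k1 = f(-0.500000, -0.400000) = -0.415500
  k2 = f(-0.270000, -0.495565) = -0.318201
  u ← -0.400000 + 0.46·(-0.318201) = -0.546372
x=-0.040000, u=-0.546372:
  k1 = f(-0.040000, -0.546372) = -0.285442
  k2 = f(0.190000, -0.612024) = -0.348215
  u ← -0.546372 + 0.46·(-0.348215) = -0.706551
x=0.420000, u=-0.706551:
  k1 = f(0.420000, -0.706551) = -0.513819
  k2 = f(0.650000, -0.824730) = -0.779534
  u ← -0.706551 + 0.46·(-0.779534) = -1.065137
u(0.88) ≈ -1.0651

-1.0651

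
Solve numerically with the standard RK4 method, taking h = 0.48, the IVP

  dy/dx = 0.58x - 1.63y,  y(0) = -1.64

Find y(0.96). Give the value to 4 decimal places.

-0.1768

RK4: k1 = f(x_n, y_n); k2 = f(x_n + h/2, y_n + (h/2)·k1); k3 = f(x_n + h/2, y_n + (h/2)·k2); k4 = f(x_n + h, y_n + h·k3); y_{n+1} = y_n + (h/6)·(k1 + 2k2 + 2k3 + k4).
x=0.000000, y=-1.640000:
  k1 = f(0.000000, -1.640000) = 2.673200
  k2 = f(0.240000, -0.998432) = 1.766644
  k3 = f(0.240000, -1.216005) = 2.121289
  k4 = f(0.480000, -0.621781) = 1.291904
  y ← -1.640000 + (0.48/6)·(k1 + 2k2 + 2k3 + k4) = -0.700722
x=0.480000, y=-0.700722:
  k1 = f(0.480000, -0.700722) = 1.420578
  k2 = f(0.720000, -0.359784) = 1.004048
  k3 = f(0.720000, -0.459751) = 1.166994
  k4 = f(0.960000, -0.140565) = 0.785921
  y ← -0.700722 + (0.48/6)·(k1 + 2k2 + 2k3 + k4) = -0.176836
y(0.96) ≈ -0.1768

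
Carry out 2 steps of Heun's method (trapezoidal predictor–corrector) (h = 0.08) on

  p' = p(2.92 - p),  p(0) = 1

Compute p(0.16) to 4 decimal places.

1.3244

Heun: k1 = f(x_n, p_n); k2 = f(x_n + h, p_n + h·k1); p_{n+1} = p_n + (h/2)·(k1 + k2).
x=0.000000, p=1.000000:
  k1 = f(0.000000, 1.000000) = 1.920000
  k2 = f(0.080000, 1.153600) = 2.037719
  p ← 1.000000 + (0.08/2)·(1.920000 + 2.037719) = 1.158309
x=0.080000, p=1.158309:
  k1 = f(0.080000, 1.158309) = 2.040582
  k2 = f(0.160000, 1.321555) = 2.112433
  p ← 1.158309 + (0.08/2)·(2.040582 + 2.112433) = 1.324429
p(0.16) ≈ 1.3244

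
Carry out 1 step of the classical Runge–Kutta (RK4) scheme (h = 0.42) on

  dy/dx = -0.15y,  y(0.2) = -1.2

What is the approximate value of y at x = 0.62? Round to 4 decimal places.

RK4: k1 = f(x_n, y_n); k2 = f(x_n + h/2, y_n + (h/2)·k1); k3 = f(x_n + h/2, y_n + (h/2)·k2); k4 = f(x_n + h, y_n + h·k3); y_{n+1} = y_n + (h/6)·(k1 + 2k2 + 2k3 + k4).
x=0.200000, y=-1.200000:
  k1 = f(0.200000, -1.200000) = 0.180000
  k2 = f(0.410000, -1.162200) = 0.174330
  k3 = f(0.410000, -1.163391) = 0.174509
  k4 = f(0.620000, -1.126706) = 0.169006
  y ← -1.200000 + (0.42/6)·(k1 + 2k2 + 2k3 + k4) = -1.126732
y(0.62) ≈ -1.1267

-1.1267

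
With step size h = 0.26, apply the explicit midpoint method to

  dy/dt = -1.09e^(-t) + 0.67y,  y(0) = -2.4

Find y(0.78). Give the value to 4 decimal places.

Midpoint: k1 = f(t_n, y_n); k2 = f(t_n + h/2, y_n + (h/2)·k1); y_{n+1} = y_n + h·k2.
t=0.000000, y=-2.400000:
  k1 = f(0.000000, -2.400000) = -2.698000
  k2 = f(0.130000, -2.750740) = -2.800120
  y ← -2.400000 + 0.26·(-2.800120) = -3.128031
t=0.260000, y=-3.128031:
  k1 = f(0.260000, -3.128031) = -2.936227
  k2 = f(0.390000, -3.509741) = -3.089518
  y ← -3.128031 + 0.26·(-3.089518) = -3.931306
t=0.520000, y=-3.931306:
  k1 = f(0.520000, -3.931306) = -3.282002
  k2 = f(0.650000, -4.357966) = -3.488867
  y ← -3.931306 + 0.26·(-3.488867) = -4.838411
y(0.78) ≈ -4.8384

-4.8384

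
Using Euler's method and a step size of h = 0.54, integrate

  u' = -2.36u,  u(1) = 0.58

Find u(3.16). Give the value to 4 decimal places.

Euler: u_{n+1} = u_n + h·f(t_n, u_n).
t=1.000000, u=0.580000: f=-1.368800 → u ← 0.580000 + 0.54·(-1.368800) = -0.159152
t=1.540000, u=-0.159152: f=0.375599 → u ← -0.159152 + 0.54·0.375599 = 0.043671
t=2.080000, u=0.043671: f=-0.103064 → u ← 0.043671 + 0.54·(-0.103064) = -0.011983
t=2.620000, u=-0.011983: f=0.028281 → u ← -0.011983 + 0.54·0.028281 = 0.003288
u(3.16) ≈ 0.0033

0.0033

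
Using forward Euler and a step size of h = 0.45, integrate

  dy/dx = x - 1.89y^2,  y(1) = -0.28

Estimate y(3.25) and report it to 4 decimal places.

1.3276

Euler: y_{n+1} = y_n + h·f(x_n, y_n).
x=1.000000, y=-0.280000: f=0.851824 → y ← -0.280000 + 0.45·0.851824 = 0.103321
x=1.450000, y=0.103321: f=1.429824 → y ← 0.103321 + 0.45·1.429824 = 0.746742
x=1.900000, y=0.746742: f=0.846093 → y ← 0.746742 + 0.45·0.846093 = 1.127483
x=2.350000, y=1.127483: f=-0.052603 → y ← 1.127483 + 0.45·(-0.052603) = 1.103812
x=2.800000, y=1.103812: f=0.497222 → y ← 1.103812 + 0.45·0.497222 = 1.327562
y(3.25) ≈ 1.3276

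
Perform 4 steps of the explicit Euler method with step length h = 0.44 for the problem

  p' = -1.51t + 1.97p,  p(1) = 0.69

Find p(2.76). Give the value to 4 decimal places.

-3.1498

Euler: p_{n+1} = p_n + h·f(t_n, p_n).
t=1.000000, p=0.690000: f=-0.150700 → p ← 0.690000 + 0.44·(-0.150700) = 0.623692
t=1.440000, p=0.623692: f=-0.945727 → p ← 0.623692 + 0.44·(-0.945727) = 0.207572
t=1.880000, p=0.207572: f=-2.429883 → p ← 0.207572 + 0.44·(-2.429883) = -0.861576
t=2.320000, p=-0.861576: f=-5.200505 → p ← -0.861576 + 0.44·(-5.200505) = -3.149798
p(2.76) ≈ -3.1498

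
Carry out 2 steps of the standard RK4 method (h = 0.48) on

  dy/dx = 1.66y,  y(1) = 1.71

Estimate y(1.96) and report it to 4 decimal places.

8.3923

RK4: k1 = f(x_n, y_n); k2 = f(x_n + h/2, y_n + (h/2)·k1); k3 = f(x_n + h/2, y_n + (h/2)·k2); k4 = f(x_n + h, y_n + h·k3); y_{n+1} = y_n + (h/6)·(k1 + 2k2 + 2k3 + k4).
x=1.000000, y=1.710000:
  k1 = f(1.000000, 1.710000) = 2.838600
  k2 = f(1.240000, 2.391264) = 3.969498
  k3 = f(1.240000, 2.662680) = 4.420048
  k4 = f(1.480000, 3.831623) = 6.360494
  y ← 1.710000 + (0.48/6)·(k1 + 2k2 + 2k3 + k4) = 3.788255
x=1.480000, y=3.788255:
  k1 = f(1.480000, 3.788255) = 6.288503
  k2 = f(1.720000, 5.297496) = 8.793843
  k3 = f(1.720000, 5.898777) = 9.791970
  k4 = f(1.960000, 8.488401) = 14.090745
  y ← 3.788255 + (0.48/6)·(k1 + 2k2 + 2k3 + k4) = 8.392325
y(1.96) ≈ 8.3923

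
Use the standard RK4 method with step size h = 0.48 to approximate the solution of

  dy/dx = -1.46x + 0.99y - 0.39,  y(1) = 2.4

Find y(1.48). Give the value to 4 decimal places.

RK4: k1 = f(x_n, y_n); k2 = f(x_n + h/2, y_n + (h/2)·k1); k3 = f(x_n + h/2, y_n + (h/2)·k2); k4 = f(x_n + h, y_n + h·k3); y_{n+1} = y_n + (h/6)·(k1 + 2k2 + 2k3 + k4).
x=1.000000, y=2.400000:
  k1 = f(1.000000, 2.400000) = 0.526000
  k2 = f(1.240000, 2.526240) = 0.300578
  k3 = f(1.240000, 2.472139) = 0.247017
  k4 = f(1.480000, 2.518568) = -0.057417
  y ← 2.400000 + (0.48/6)·(k1 + 2k2 + 2k3 + k4) = 2.525102
y(1.48) ≈ 2.5251

2.5251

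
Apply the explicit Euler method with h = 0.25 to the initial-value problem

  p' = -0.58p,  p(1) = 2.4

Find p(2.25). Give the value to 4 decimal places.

Euler: p_{n+1} = p_n + h·f(t_n, p_n).
t=1.000000, p=2.400000: f=-1.392000 → p ← 2.400000 + 0.25·(-1.392000) = 2.052000
t=1.250000, p=2.052000: f=-1.190160 → p ← 2.052000 + 0.25·(-1.190160) = 1.754460
t=1.500000, p=1.754460: f=-1.017587 → p ← 1.754460 + 0.25·(-1.017587) = 1.500063
t=1.750000, p=1.500063: f=-0.870037 → p ← 1.500063 + 0.25·(-0.870037) = 1.282554
t=2.000000, p=1.282554: f=-0.743881 → p ← 1.282554 + 0.25·(-0.743881) = 1.096584
p(2.25) ≈ 1.0966

1.0966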